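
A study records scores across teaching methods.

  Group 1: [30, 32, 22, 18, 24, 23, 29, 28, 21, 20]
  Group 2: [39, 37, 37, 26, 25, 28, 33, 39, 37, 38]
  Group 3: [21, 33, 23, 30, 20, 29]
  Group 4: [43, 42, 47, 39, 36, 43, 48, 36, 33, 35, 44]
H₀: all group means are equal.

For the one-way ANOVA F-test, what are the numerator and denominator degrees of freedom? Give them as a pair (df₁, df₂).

k = 4 groups, N = 37 total
df = (k−1, N−k) = (4−1, 37−4) = (3, 33)

degrees of freedom = [3, 33]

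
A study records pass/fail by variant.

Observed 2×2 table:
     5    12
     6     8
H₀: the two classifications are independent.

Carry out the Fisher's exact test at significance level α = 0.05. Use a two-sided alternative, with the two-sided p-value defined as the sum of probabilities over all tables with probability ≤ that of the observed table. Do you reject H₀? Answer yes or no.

reject H₀: no

Margins: r₁=17, r₂=14, c₁=11, c₂=20, n=31
p_obs = C(17,5)·C(14,6)/C(31,11); sum pmf over tables with pmf ≤ p_obs
p-value (two-sided) = 0.47747
At α=0.05: p ≥ α → fail to reject H₀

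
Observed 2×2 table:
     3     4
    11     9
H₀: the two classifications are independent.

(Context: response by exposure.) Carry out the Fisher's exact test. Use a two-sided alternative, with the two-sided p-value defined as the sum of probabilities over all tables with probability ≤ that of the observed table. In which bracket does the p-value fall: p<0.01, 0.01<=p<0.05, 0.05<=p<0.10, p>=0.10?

Margins: r₁=7, r₂=20, c₁=14, c₂=13, n=27
p_obs = C(7,3)·C(20,11)/C(27,14); sum pmf over tables with pmf ≤ p_obs
p-value (two-sided) = 0.67762
→ bracket: p>=0.10

p-value bracket: p>=0.10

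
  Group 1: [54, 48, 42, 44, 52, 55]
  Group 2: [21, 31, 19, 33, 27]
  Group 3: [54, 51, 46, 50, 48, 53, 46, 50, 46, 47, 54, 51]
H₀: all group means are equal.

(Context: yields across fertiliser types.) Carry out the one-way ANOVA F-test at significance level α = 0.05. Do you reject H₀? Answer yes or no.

Group means [49.17, 26.20, 49.67], grand mean 44.435
SSB = Σnᵢ(x̄ᵢ−x̄)² = 2125.352; SSW = ΣΣ(x−x̄ᵢ)² = 396.300
MSB = 2125.352/2 = 1062.6761; MSW = 396.300/20 = 19.8150
F = MSB/MSW = 53.6299
df = (2, 20)
p-value (upper-tail) = 0.00000
At α=0.05: p < α → reject H₀

reject H₀: yes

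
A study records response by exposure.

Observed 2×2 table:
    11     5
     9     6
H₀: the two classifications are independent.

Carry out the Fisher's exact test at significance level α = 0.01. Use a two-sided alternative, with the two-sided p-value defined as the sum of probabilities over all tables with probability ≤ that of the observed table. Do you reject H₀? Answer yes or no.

Margins: r₁=16, r₂=15, c₁=20, c₂=11, n=31
p_obs = C(16,11)·C(15,9)/C(31,20); sum pmf over tables with pmf ≤ p_obs
p-value (two-sided) = 0.71599
At α=0.01: p ≥ α → fail to reject H₀

reject H₀: no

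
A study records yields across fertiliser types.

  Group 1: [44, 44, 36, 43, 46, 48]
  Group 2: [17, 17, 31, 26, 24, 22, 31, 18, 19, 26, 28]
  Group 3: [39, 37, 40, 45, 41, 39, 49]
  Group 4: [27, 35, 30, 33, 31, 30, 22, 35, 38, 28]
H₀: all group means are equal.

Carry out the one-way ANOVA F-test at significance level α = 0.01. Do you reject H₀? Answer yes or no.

Group means [43.50, 23.55, 41.43, 30.90], grand mean 32.912
SSB = Σnᵢ(x̄ᵢ−x̄)² = 2185.894; SSW = ΣΣ(x−x̄ᵢ)² = 662.842
MSB = 2185.894/3 = 728.6312; MSW = 662.842/30 = 22.0947
F = MSB/MSW = 32.9776
df = (3, 30)
p-value (upper-tail) = 0.00000
At α=0.01: p < α → reject H₀

reject H₀: yes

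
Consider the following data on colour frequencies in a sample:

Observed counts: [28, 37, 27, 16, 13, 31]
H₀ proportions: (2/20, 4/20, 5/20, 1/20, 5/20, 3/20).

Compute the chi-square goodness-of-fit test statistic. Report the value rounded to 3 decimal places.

n = 152; E_i = n·p_i = [15.20, 30.40, 38.00, 7.60, 38.00, 22.80]
χ² = (28−15.20)²/15.20 + (37−30.40)²/30.40 + (27−38.00)²/38.00 + (16−7.60)²/7.60 + (13−38.00)²/38.00 + (31−22.80)²/22.80 = 44.0768
df = 5

test statistic = 44.077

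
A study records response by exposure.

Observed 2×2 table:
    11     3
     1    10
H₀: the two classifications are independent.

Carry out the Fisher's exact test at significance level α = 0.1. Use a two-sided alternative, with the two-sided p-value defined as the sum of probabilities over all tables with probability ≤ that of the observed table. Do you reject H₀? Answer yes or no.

reject H₀: yes

Margins: r₁=14, r₂=11, c₁=12, c₂=13, n=25
p_obs = C(14,11)·C(11,1)/C(25,12); sum pmf over tables with pmf ≤ p_obs
p-value (two-sided) = 0.00098
At α=0.1: p < α → reject H₀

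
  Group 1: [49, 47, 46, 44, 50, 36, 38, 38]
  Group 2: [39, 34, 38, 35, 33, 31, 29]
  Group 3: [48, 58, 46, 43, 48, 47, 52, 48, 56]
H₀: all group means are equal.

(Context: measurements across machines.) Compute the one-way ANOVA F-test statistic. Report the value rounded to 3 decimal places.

test statistic = 20.816

Group means [43.50, 34.14, 49.56], grand mean 43.042
SSB = Σnᵢ(x̄ᵢ−x̄)² = 937.879; SSW = ΣΣ(x−x̄ᵢ)² = 473.079
MSB = 937.879/2 = 468.9395; MSW = 473.079/21 = 22.5276
F = MSB/MSW = 20.8162
df = (2, 21)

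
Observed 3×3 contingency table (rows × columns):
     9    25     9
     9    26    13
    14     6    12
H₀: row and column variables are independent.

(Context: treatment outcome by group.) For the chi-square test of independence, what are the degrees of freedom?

degrees of freedom = 4

df = (r−1)(c−1) = (3−1)·(3−1) = 4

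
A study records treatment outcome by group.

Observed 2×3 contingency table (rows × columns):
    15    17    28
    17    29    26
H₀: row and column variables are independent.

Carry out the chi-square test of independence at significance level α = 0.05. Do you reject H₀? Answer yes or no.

reject H₀: no

Row totals [60, 72], col totals [32, 46, 54], n=132
χ² = (15−14.55)²/14.55 + (17−20.91)²/20.91 + (28−24.55)²/24.55 + (17−17.45)²/17.45 + (29−25.09)²/25.09 + (26−29.45)²/29.45 = 2.2573
df = 2
p-value (upper-tail) = 0.32348
At α=0.05: p ≥ α → fail to reject H₀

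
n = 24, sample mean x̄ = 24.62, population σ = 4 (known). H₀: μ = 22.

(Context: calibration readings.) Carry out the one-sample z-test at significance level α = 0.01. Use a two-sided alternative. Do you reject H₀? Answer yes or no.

reject H₀: yes

SE = σ/√n = 4/√24 = 0.8165
z = (x̄−μ₀)/SE = (24.62−22)/0.8165 = 3.2088
p-value (two-sided) = 0.00133
At α=0.01: p < α → reject H₀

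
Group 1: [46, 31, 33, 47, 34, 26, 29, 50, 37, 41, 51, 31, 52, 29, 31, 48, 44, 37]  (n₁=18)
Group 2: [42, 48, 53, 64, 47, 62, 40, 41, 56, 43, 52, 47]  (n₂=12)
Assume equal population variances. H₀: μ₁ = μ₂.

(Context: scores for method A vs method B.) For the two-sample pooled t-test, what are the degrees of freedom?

df = n₁ + n₂ − 2 = 18 + 12 − 2 = 28

degrees of freedom = 28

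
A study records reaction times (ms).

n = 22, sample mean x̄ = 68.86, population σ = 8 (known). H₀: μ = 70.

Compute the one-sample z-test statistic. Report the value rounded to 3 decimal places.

SE = σ/√n = 8/√22 = 1.7056
z = (x̄−μ₀)/SE = (68.86−70)/1.7056 = -0.6684

test statistic = -0.668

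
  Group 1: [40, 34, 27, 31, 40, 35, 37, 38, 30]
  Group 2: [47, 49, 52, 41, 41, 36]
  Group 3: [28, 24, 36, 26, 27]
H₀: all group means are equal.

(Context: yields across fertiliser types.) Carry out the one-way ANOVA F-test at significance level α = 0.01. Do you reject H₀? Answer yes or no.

reject H₀: yes

Group means [34.67, 44.33, 28.20], grand mean 35.950
SSB = Σnᵢ(x̄ᵢ−x̄)² = 736.817; SSW = ΣΣ(x−x̄ᵢ)² = 432.133
MSB = 736.817/2 = 368.4083; MSW = 432.133/17 = 25.4196
F = MSB/MSW = 14.4931
df = (2, 17)
p-value (upper-tail) = 0.00021
At α=0.01: p < α → reject H₀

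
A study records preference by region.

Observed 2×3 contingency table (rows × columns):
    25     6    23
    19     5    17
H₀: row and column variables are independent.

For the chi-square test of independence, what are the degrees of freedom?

degrees of freedom = 2

df = (r−1)(c−1) = (2−1)·(3−1) = 2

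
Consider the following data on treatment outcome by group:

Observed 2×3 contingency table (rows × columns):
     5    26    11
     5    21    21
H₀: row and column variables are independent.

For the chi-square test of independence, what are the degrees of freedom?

degrees of freedom = 2

df = (r−1)(c−1) = (2−1)·(3−1) = 2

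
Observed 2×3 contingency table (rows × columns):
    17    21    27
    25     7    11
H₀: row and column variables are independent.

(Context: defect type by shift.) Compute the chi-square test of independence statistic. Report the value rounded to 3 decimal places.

Row totals [65, 43], col totals [42, 28, 38], n=108
χ² = (17−25.28)²/25.28 + (21−16.85)²/16.85 + (27−22.87)²/22.87 + (25−16.72)²/16.72 + (7−11.15)²/11.15 + (11−15.13)²/15.13 = 11.2458
df = 2

test statistic = 11.246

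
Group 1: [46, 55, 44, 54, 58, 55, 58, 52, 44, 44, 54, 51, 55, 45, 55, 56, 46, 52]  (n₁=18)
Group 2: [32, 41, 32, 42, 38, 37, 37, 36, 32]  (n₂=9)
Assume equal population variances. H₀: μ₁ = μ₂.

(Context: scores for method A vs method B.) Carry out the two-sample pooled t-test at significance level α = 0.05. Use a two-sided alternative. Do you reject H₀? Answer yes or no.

reject H₀: yes

x̄₁=51.333, s₁=5.076, n₁=18
x̄₂=36.333, s₂=3.775, n₂=9
s_p² = [17·5.076² + 8·3.775²]/25 = 22.0800
SE = √(s_p²·(1/18+1/9)) = 1.9183
t = (51.333−36.333)/1.9183 = 7.8193
df = 25
p-value (two-sided) = 0.00000
At α=0.05: p < α → reject H₀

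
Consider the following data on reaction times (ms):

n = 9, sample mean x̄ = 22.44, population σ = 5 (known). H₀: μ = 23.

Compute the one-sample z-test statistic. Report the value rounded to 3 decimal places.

SE = σ/√n = 5/√9 = 1.6667
z = (x̄−μ₀)/SE = (22.44−23)/1.6667 = -0.3360

test statistic = -0.336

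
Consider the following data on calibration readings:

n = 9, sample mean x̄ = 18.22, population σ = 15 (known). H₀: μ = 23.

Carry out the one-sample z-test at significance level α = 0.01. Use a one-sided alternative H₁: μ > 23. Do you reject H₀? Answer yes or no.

reject H₀: no

SE = σ/√n = 15/√9 = 5.0000
z = (x̄−μ₀)/SE = (18.22−23)/5.0000 = -0.9560
p-value (one-sided, H₁ greater) = 0.83046
At α=0.01: p ≥ α → fail to reject H₀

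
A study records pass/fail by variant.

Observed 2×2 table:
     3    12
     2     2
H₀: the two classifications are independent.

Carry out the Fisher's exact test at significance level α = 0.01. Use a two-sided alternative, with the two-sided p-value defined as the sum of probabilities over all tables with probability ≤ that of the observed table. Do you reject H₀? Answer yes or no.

reject H₀: no

Margins: r₁=15, r₂=4, c₁=5, c₂=14, n=19
p_obs = C(15,3)·C(4,2)/C(19,5); sum pmf over tables with pmf ≤ p_obs
p-value (two-sided) = 0.27219
At α=0.01: p ≥ α → fail to reject H₀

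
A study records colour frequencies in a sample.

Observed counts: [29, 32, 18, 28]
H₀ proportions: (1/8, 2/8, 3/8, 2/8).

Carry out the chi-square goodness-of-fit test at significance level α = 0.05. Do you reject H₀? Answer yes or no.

reject H₀: yes

n = 107; E_i = n·p_i = [13.38, 26.75, 40.12, 26.75]
χ² = (29−13.38)²/13.38 + (32−26.75)²/26.75 + (18−40.12)²/40.12 + (28−26.75)²/26.75 = 31.5421
df = 3
p-value (upper-tail) = 0.00000
At α=0.05: p < α → reject H₀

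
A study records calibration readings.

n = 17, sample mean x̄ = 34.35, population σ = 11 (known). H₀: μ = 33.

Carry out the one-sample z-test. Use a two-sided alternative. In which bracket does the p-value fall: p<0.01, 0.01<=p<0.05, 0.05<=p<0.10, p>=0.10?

p-value bracket: p>=0.10

SE = σ/√n = 11/√17 = 2.6679
z = (x̄−μ₀)/SE = (34.35−33)/2.6679 = 0.5060
p-value (two-sided) = 0.61284
→ bracket: p>=0.10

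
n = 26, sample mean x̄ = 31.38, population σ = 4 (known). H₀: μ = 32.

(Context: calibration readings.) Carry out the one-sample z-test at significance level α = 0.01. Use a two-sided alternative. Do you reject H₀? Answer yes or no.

reject H₀: no

SE = σ/√n = 4/√26 = 0.7845
z = (x̄−μ₀)/SE = (31.38−32)/0.7845 = -0.7903
p-value (two-sided) = 0.42932
At α=0.01: p ≥ α → fail to reject H₀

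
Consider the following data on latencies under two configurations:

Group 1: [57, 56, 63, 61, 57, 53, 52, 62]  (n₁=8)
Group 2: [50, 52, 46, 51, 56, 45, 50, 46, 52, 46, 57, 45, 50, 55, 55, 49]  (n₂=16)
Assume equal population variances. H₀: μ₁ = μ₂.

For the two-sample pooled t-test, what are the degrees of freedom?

degrees of freedom = 22

df = n₁ + n₂ − 2 = 8 + 16 − 2 = 22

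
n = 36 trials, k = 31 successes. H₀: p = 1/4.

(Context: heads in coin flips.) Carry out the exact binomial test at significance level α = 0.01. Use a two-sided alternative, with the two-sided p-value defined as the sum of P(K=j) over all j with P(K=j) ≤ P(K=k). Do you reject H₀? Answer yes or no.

Exact binomial: n=36, k=31, p₀=1/4=0.2500
P(X=j) = C(n,j)·p₀^j·(1−p₀)^(n−j); p = Σ P(X=j) over j with P(X=j) ≤ P(X=31)
p-value (two-sided) = 0.00000
At α=0.01: p < α → reject H₀

reject H₀: yes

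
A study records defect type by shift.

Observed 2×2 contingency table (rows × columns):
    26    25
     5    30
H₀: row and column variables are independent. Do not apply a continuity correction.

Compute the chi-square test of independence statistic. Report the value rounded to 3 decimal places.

test statistic = 12.123

Row totals [51, 35], col totals [31, 55], n=86
χ² = (26−18.38)²/18.38 + (25−32.62)²/32.62 + (5−12.62)²/12.62 + (30−22.38)²/22.38 = 12.1232
df = 1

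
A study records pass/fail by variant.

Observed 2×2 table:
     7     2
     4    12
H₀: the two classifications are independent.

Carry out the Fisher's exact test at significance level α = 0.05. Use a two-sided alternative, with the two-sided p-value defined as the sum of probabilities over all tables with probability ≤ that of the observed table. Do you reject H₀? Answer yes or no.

reject H₀: yes

Margins: r₁=9, r₂=16, c₁=11, c₂=14, n=25
p_obs = C(9,7)·C(16,4)/C(25,11); sum pmf over tables with pmf ≤ p_obs
p-value (two-sided) = 0.01684
At α=0.05: p < α → reject H₀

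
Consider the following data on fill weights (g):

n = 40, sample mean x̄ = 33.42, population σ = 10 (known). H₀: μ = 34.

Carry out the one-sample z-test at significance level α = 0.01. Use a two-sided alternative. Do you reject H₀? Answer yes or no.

SE = σ/√n = 10/√40 = 1.5811
z = (x̄−μ₀)/SE = (33.42−34)/1.5811 = -0.3668
p-value (two-sided) = 0.71375
At α=0.01: p ≥ α → fail to reject H₀

reject H₀: no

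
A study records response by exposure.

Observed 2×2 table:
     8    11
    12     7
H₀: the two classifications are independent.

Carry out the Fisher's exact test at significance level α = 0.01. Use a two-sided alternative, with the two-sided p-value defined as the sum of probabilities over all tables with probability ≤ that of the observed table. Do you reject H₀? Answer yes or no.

reject H₀: no

Margins: r₁=19, r₂=19, c₁=20, c₂=18, n=38
p_obs = C(19,8)·C(19,12)/C(38,20); sum pmf over tables with pmf ≤ p_obs
p-value (two-sided) = 0.32998
At α=0.01: p ≥ α → fail to reject H₀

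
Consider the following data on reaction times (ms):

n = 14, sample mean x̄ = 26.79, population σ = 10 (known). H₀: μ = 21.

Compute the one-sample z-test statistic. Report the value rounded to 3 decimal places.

SE = σ/√n = 10/√14 = 2.6726
z = (x̄−μ₀)/SE = (26.79−21)/2.6726 = 2.1664

test statistic = 2.166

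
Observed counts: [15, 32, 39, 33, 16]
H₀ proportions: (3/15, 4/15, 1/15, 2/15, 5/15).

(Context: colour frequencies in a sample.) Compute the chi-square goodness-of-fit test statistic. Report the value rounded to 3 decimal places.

test statistic = 136.967

n = 135; E_i = n·p_i = [27.00, 36.00, 9.00, 18.00, 45.00]
χ² = (15−27.00)²/27.00 + (32−36.00)²/36.00 + (39−9.00)²/9.00 + (33−18.00)²/18.00 + (16−45.00)²/45.00 = 136.9667
df = 4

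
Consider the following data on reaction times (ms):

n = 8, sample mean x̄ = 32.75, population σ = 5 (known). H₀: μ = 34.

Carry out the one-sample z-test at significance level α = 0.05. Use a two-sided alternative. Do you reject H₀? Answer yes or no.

SE = σ/√n = 5/√8 = 1.7678
z = (x̄−μ₀)/SE = (32.75−34)/1.7678 = -0.7071
p-value (two-sided) = 0.47950
At α=0.05: p ≥ α → fail to reject H₀

reject H₀: no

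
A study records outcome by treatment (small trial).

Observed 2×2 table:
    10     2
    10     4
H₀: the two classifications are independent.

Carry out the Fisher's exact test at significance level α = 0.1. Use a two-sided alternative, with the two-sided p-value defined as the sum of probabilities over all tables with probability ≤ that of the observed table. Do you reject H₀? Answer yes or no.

Margins: r₁=12, r₂=14, c₁=20, c₂=6, n=26
p_obs = C(12,10)·C(14,10)/C(26,20); sum pmf over tables with pmf ≤ p_obs
p-value (two-sided) = 0.65217
At α=0.1: p ≥ α → fail to reject H₀

reject H₀: no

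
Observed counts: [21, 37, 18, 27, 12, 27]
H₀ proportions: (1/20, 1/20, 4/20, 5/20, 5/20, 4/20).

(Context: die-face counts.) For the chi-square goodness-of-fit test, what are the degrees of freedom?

df = k − 1 = 6 − 1 = 5

degrees of freedom = 5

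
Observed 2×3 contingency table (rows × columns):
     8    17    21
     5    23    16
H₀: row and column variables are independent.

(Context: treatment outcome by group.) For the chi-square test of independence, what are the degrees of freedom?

df = (r−1)(c−1) = (2−1)·(3−1) = 2

degrees of freedom = 2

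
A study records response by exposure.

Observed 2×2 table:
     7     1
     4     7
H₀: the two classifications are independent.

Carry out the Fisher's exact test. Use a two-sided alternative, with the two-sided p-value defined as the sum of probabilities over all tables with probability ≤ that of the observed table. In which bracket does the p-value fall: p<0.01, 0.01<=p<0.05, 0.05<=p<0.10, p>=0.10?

p-value bracket: 0.05<=p<0.10

Margins: r₁=8, r₂=11, c₁=11, c₂=8, n=19
p_obs = C(8,7)·C(11,4)/C(19,11); sum pmf over tables with pmf ≤ p_obs
p-value (two-sided) = 0.05866
→ bracket: 0.05<=p<0.10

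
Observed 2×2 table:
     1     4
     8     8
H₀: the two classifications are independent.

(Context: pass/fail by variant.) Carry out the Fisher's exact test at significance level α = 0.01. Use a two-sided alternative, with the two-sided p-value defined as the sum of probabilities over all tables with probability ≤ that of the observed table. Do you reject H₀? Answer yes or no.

reject H₀: no

Margins: r₁=5, r₂=16, c₁=9, c₂=12, n=21
p_obs = C(5,1)·C(16,8)/C(21,9); sum pmf over tables with pmf ≤ p_obs
p-value (two-sided) = 0.33835
At α=0.01: p ≥ α → fail to reject H₀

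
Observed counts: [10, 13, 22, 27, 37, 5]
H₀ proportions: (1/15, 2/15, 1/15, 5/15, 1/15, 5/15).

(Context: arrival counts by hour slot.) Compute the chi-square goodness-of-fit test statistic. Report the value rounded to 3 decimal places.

test statistic = 173.934

n = 114; E_i = n·p_i = [7.60, 15.20, 7.60, 38.00, 7.60, 38.00]
χ² = (10−7.60)²/7.60 + (13−15.20)²/15.20 + (22−7.60)²/7.60 + (27−38.00)²/38.00 + (37−7.60)²/7.60 + (5−38.00)²/38.00 = 173.9342
df = 5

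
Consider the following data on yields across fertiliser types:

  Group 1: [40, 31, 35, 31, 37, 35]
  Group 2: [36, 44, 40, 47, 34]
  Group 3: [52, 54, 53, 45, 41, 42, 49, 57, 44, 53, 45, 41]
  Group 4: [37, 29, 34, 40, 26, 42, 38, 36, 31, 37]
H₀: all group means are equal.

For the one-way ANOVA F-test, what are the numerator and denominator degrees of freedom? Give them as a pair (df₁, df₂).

k = 4 groups, N = 33 total
df = (k−1, N−k) = (4−1, 33−4) = (3, 29)

degrees of freedom = [3, 29]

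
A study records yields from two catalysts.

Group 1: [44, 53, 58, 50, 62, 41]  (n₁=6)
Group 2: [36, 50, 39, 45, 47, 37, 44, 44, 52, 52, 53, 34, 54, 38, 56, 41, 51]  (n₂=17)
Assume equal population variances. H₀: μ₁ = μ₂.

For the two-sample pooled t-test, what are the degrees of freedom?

df = n₁ + n₂ − 2 = 6 + 17 − 2 = 21

degrees of freedom = 21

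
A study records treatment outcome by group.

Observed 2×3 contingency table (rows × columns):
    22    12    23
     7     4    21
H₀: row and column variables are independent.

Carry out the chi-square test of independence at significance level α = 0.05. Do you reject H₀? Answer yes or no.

reject H₀: no

Row totals [57, 32], col totals [29, 16, 44], n=89
χ² = (22−18.57)²/18.57 + (12−10.25)²/10.25 + (23−28.18)²/28.18 + (7−10.43)²/10.43 + (4−5.75)²/5.75 + (21−15.82)²/15.82 = 5.2406
df = 2
p-value (upper-tail) = 0.07278
At α=0.05: p ≥ α → fail to reject H₀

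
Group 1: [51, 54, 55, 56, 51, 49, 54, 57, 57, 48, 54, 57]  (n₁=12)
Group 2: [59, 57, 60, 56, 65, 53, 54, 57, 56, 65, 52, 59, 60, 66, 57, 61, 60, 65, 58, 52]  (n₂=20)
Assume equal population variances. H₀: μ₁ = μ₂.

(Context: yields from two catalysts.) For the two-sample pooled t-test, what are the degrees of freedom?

degrees of freedom = 30

df = n₁ + n₂ − 2 = 12 + 20 − 2 = 30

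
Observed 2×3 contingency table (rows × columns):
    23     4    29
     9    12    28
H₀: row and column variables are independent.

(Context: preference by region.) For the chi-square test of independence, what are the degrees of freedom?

df = (r−1)(c−1) = (2−1)·(3−1) = 2

degrees of freedom = 2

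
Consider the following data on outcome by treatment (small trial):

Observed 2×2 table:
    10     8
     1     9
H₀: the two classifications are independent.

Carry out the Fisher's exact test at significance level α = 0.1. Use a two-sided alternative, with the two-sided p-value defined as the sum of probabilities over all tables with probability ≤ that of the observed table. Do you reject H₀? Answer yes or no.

Margins: r₁=18, r₂=10, c₁=11, c₂=17, n=28
p_obs = C(18,10)·C(10,1)/C(28,11); sum pmf over tables with pmf ≤ p_obs
p-value (two-sided) = 0.04074
At α=0.1: p < α → reject H₀

reject H₀: yes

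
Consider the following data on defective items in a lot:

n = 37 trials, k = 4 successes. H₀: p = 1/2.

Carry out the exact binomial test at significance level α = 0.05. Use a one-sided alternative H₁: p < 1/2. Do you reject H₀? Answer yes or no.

reject H₀: yes

Exact binomial: n=37, k=4, p₀=1/2=0.5000
P(X≤4) from Σ C(n,i)·p₀^i·(1−p₀)^(n−i)
p-value (one-sided, H₁ less) = 0.00000
At α=0.05: p < α → reject H₀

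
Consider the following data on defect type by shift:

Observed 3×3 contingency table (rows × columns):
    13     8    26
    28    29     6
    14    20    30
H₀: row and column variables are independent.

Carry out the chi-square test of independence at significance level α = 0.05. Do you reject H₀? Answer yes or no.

reject H₀: yes

Row totals [47, 63, 64], col totals [55, 57, 62], n=174
χ² = (13−14.86)²/14.86 + (8−15.40)²/15.40 + (26−16.75)²/16.75 + (28−19.91)²/19.91 + (29−20.64)²/20.64 + (6−22.45)²/22.45 + (14−20.23)²/20.23 + (20−20.97)²/20.97 + (30−22.80)²/22.80 = 31.8544
df = 4
p-value (upper-tail) = 0.00000
At α=0.05: p < α → reject H₀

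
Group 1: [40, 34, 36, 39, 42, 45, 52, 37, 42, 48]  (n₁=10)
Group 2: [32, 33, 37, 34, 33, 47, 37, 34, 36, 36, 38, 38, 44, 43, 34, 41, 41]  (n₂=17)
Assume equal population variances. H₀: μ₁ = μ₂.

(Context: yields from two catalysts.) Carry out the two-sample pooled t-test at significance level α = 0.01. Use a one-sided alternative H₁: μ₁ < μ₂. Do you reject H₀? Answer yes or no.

reject H₀: no

x̄₁=41.500, s₁=5.583, n₁=10
x̄₂=37.529, s₂=4.332, n₂=17
s_p² = [9·5.583² + 16·4.332²]/25 = 23.2294
SE = √(s_p²·(1/10+1/17)) = 1.9208
t = (41.500−37.529)/1.9208 = 2.0672
df = 25
p-value (one-sided, H₁ less) = 0.97539
At α=0.01: p ≥ α → fail to reject H₀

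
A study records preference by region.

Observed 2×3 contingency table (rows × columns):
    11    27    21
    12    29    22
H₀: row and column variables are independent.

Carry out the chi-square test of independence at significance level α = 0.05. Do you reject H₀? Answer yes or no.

Row totals [59, 63], col totals [23, 56, 43], n=122
χ² = (11−11.12)²/11.12 + (27−27.08)²/27.08 + (21−20.80)²/20.80 + (12−11.88)²/11.88 + (29−28.92)²/28.92 + (22−22.20)²/22.20 = 0.0070
df = 2
p-value (upper-tail) = 0.99649
At α=0.05: p ≥ α → fail to reject H₀

reject H₀: no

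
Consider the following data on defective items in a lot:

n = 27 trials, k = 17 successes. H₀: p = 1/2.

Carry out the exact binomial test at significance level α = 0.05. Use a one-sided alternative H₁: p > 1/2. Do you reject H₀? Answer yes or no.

reject H₀: no

Exact binomial: n=27, k=17, p₀=1/2=0.5000
P(X≥17) from Σ C(n,i)·p₀^i·(1−p₀)^(n−i)
p-value (one-sided, H₁ greater) = 0.12389
At α=0.05: p ≥ α → fail to reject H₀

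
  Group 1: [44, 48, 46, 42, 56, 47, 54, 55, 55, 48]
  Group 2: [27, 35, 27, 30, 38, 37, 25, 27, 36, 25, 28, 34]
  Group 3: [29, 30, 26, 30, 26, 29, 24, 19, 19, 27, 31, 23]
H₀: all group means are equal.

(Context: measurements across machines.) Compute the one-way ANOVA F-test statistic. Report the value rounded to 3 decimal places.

Group means [49.50, 30.75, 26.08], grand mean 34.618
SSB = Σnᵢ(x̄ᵢ−x̄)² = 3268.363; SSW = ΣΣ(x−x̄ᵢ)² = 683.667
MSB = 3268.363/2 = 1634.1814; MSW = 683.667/31 = 22.0538
F = MSB/MSW = 74.0999
df = (2, 31)

test statistic = 74.100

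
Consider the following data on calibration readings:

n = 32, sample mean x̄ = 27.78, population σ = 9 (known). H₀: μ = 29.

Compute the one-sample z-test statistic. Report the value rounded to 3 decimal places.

test statistic = -0.767

SE = σ/√n = 9/√32 = 1.5910
z = (x̄−μ₀)/SE = (27.78−29)/1.5910 = -0.7668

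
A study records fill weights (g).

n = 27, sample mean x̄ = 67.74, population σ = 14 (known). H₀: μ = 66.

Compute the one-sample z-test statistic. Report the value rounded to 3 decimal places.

SE = σ/√n = 14/√27 = 2.6943
z = (x̄−μ₀)/SE = (67.74−66)/2.6943 = 0.6458

test statistic = 0.646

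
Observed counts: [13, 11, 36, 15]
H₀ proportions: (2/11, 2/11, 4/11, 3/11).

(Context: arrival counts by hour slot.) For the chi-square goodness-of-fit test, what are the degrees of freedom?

degrees of freedom = 3

df = k − 1 = 4 − 1 = 3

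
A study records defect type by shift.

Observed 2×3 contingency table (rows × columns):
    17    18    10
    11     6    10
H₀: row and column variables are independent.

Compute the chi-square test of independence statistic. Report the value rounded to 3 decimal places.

Row totals [45, 27], col totals [28, 24, 20], n=72
χ² = (17−17.50)²/17.50 + (18−15.00)²/15.00 + (10−12.50)²/12.50 + (11−10.50)²/10.50 + (6−9.00)²/9.00 + (10−7.50)²/7.50 = 2.9714
df = 2

test statistic = 2.971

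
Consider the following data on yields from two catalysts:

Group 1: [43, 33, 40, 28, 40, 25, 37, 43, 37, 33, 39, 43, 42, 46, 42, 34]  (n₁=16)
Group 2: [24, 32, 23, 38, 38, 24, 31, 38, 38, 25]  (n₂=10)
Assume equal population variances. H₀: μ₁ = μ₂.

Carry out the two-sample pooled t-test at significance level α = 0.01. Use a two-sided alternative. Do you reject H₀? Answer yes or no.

x̄₁=37.812, s₁=5.868, n₁=16
x̄₂=31.100, s₂=6.624, n₂=10
s_p² = [15·5.868² + 9·6.624²]/24 = 37.9724
SE = √(s_p²·(1/16+1/10)) = 2.4841
t = (37.812−31.100)/2.4841 = 2.7022
df = 24
p-value (two-sided) = 0.01244
At α=0.01: p ≥ α → fail to reject H₀

reject H₀: no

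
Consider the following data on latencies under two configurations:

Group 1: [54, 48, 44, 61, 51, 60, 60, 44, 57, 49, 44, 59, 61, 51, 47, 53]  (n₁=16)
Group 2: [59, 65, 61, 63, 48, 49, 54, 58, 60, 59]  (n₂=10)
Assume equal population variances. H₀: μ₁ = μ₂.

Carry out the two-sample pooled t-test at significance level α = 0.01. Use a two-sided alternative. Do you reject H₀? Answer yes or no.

x̄₁=52.688, s₁=6.353, n₁=16
x̄₂=57.600, s₂=5.621, n₂=10
s_p² = [15·6.353² + 9·5.621²]/24 = 37.0766
SE = √(s_p²·(1/16+1/10)) = 2.4546
t = (52.688−57.600)/2.4546 = -2.0014
df = 24
p-value (two-sided) = 0.05678
At α=0.01: p ≥ α → fail to reject H₀

reject H₀: no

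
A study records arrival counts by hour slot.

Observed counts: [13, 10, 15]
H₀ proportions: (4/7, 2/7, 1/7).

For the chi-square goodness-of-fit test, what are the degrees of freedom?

df = k − 1 = 3 − 1 = 2

degrees of freedom = 2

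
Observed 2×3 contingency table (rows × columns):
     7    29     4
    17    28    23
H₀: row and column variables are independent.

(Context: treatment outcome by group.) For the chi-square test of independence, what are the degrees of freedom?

df = (r−1)(c−1) = (2−1)·(3−1) = 2

degrees of freedom = 2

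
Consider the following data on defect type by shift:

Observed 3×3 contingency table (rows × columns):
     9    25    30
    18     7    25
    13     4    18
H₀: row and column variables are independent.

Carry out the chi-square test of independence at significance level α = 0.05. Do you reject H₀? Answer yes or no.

reject H₀: yes

Row totals [64, 50, 35], col totals [40, 36, 73], n=149
χ² = (9−17.18)²/17.18 + (25−15.46)²/15.46 + (30−31.36)²/31.36 + (18−13.42)²/13.42 + (7−12.08)²/12.08 + (25−24.50)²/24.50 + (13−9.40)²/9.40 + (4−8.46)²/8.46 + (18−17.15)²/17.15 = 17.3172
df = 4
p-value (upper-tail) = 0.00168
At α=0.05: p < α → reject H₀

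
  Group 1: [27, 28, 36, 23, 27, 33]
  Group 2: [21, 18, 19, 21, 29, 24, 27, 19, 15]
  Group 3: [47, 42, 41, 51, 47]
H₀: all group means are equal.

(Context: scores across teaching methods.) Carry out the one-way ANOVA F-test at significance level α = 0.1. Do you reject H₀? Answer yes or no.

Group means [29.00, 21.44, 45.60], grand mean 29.750
SSB = Σnᵢ(x̄ᵢ−x̄)² = 1880.328; SSW = ΣΣ(x−x̄ᵢ)² = 337.422
MSB = 1880.328/2 = 940.1639; MSW = 337.422/17 = 19.8484
F = MSB/MSW = 47.3673
df = (2, 17)
p-value (upper-tail) = 0.00000
At α=0.1: p < α → reject H₀

reject H₀: yes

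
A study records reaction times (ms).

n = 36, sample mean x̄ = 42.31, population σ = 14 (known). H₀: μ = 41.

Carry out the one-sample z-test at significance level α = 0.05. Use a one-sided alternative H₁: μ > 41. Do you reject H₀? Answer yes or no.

reject H₀: no

SE = σ/√n = 14/√36 = 2.3333
z = (x̄−μ₀)/SE = (42.31−41)/2.3333 = 0.5614
p-value (one-sided, H₁ greater) = 0.28725
At α=0.05: p ≥ α → fail to reject H₀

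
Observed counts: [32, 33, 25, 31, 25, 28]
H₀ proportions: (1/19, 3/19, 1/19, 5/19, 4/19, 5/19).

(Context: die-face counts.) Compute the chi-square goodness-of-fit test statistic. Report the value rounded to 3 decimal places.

n = 174; E_i = n·p_i = [9.16, 27.47, 9.16, 45.79, 36.63, 45.79]
χ² = (32−9.16)²/9.16 + (33−27.47)²/27.47 + (25−9.16)²/9.16 + (31−45.79)²/45.79 + (25−36.63)²/36.63 + (28−45.79)²/45.79 = 100.8721
df = 5

test statistic = 100.872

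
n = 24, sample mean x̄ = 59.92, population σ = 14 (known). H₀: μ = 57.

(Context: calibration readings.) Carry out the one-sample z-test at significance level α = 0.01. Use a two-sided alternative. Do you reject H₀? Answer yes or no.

SE = σ/√n = 14/√24 = 2.8577
z = (x̄−μ₀)/SE = (59.92−57)/2.8577 = 1.0218
p-value (two-sided) = 0.30688
At α=0.01: p ≥ α → fail to reject H₀

reject H₀: no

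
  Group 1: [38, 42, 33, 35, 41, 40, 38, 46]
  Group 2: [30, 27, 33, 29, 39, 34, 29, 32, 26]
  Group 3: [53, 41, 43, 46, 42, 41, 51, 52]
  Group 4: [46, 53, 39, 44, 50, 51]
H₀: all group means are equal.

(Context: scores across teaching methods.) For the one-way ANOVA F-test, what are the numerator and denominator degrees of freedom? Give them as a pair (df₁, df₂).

degrees of freedom = [3, 27]

k = 4 groups, N = 31 total
df = (k−1, N−k) = (4−1, 31−4) = (3, 27)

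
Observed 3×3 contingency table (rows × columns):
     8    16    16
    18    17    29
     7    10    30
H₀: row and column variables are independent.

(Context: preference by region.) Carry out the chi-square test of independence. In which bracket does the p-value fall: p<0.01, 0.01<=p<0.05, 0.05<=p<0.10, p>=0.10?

p-value bracket: 0.05<=p<0.10

Row totals [40, 64, 47], col totals [33, 43, 75], n=151
χ² = (8−8.74)²/8.74 + (16−11.39)²/11.39 + (16−19.87)²/19.87 + (18−13.99)²/13.99 + (17−18.23)²/18.23 + (29−31.79)²/31.79 + (7−10.27)²/10.27 + (10−13.38)²/13.38 + (30−23.34)²/23.34 = 7.9546
df = 4
p-value (upper-tail) = 0.09326
→ bracket: 0.05<=p<0.10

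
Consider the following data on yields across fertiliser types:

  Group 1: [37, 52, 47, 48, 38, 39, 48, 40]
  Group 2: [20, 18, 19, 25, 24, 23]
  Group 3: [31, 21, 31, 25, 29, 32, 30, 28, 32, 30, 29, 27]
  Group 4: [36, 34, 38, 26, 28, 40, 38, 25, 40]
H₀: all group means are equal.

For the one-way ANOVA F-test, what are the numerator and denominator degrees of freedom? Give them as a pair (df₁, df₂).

k = 4 groups, N = 35 total
df = (k−1, N−k) = (4−1, 35−4) = (3, 31)

degrees of freedom = [3, 31]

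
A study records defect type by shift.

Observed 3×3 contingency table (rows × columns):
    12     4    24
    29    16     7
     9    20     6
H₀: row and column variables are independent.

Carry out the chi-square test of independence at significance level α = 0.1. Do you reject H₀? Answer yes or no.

reject H₀: yes

Row totals [40, 52, 35], col totals [50, 40, 37], n=127
χ² = (12−15.75)²/15.75 + (4−12.60)²/12.60 + (24−11.65)²/11.65 + (29−20.47)²/20.47 + (16−16.38)²/16.38 + (7−15.15)²/15.15 + (9−13.78)²/13.78 + (20−11.02)²/11.02 + (6−10.20)²/10.20 = 38.4803
df = 4
p-value (upper-tail) = 0.00000
At α=0.1: p < α → reject H₀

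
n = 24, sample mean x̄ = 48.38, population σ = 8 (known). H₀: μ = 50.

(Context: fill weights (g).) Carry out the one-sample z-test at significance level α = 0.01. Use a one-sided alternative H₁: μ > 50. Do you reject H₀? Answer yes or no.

SE = σ/√n = 8/√24 = 1.6330
z = (x̄−μ₀)/SE = (48.38−50)/1.6330 = -0.9920
p-value (one-sided, H₁ greater) = 0.83941
At α=0.01: p ≥ α → fail to reject H₀

reject H₀: no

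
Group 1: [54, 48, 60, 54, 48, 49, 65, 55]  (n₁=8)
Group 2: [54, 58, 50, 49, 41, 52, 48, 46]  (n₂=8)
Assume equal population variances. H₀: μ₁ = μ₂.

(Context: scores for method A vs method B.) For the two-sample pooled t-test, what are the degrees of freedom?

df = n₁ + n₂ − 2 = 8 + 8 − 2 = 14

degrees of freedom = 14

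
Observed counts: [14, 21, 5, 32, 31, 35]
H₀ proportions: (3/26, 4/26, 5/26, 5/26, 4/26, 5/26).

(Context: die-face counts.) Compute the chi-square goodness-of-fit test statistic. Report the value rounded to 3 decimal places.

test statistic = 26.032

n = 138; E_i = n·p_i = [15.92, 21.23, 26.54, 26.54, 21.23, 26.54]
χ² = (14−15.92)²/15.92 + (21−21.23)²/21.23 + (5−26.54)²/26.54 + (32−26.54)²/26.54 + (31−21.23)²/21.23 + (35−26.54)²/26.54 = 26.0324
df = 5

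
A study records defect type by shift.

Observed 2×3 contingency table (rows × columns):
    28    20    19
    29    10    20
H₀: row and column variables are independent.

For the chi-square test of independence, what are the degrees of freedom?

df = (r−1)(c−1) = (2−1)·(3−1) = 2

degrees of freedom = 2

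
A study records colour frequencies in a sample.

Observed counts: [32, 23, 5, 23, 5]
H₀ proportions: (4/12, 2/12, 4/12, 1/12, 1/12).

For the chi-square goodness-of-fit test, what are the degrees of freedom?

df = k − 1 = 5 − 1 = 4

degrees of freedom = 4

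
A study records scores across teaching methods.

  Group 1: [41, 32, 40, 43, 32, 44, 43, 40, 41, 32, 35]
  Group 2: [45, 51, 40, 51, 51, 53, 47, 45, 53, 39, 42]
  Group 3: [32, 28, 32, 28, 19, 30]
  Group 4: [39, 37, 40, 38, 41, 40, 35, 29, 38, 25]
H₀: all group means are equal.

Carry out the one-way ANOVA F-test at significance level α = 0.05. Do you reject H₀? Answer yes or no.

Group means [38.45, 47.00, 28.17, 36.20], grand mean 38.711
SSB = Σnᵢ(x̄ᵢ−x̄)² = 1486.655; SSW = ΣΣ(x−x̄ᵢ)² = 855.161
MSB = 1486.655/3 = 495.5517; MSW = 855.161/34 = 25.1518
F = MSB/MSW = 19.7024
df = (3, 34)
p-value (upper-tail) = 0.00000
At α=0.05: p < α → reject H₀

reject H₀: yes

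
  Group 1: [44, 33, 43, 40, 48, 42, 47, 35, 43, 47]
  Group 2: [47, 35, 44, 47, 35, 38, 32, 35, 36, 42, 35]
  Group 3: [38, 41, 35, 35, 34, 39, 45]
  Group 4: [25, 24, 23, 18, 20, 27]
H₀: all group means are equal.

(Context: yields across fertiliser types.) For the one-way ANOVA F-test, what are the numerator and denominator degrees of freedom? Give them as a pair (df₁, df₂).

degrees of freedom = [3, 30]

k = 4 groups, N = 34 total
df = (k−1, N−k) = (4−1, 34−4) = (3, 30)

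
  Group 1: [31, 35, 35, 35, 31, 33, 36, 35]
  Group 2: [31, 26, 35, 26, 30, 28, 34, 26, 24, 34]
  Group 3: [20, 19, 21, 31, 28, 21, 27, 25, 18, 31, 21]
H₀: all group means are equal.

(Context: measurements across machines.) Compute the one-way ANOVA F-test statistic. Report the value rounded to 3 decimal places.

Group means [33.88, 29.40, 23.82], grand mean 28.517
SSB = Σnᵢ(x̄ᵢ−x̄)² = 480.330; SSW = ΣΣ(x−x̄ᵢ)² = 396.911
MSB = 480.330/2 = 240.1650; MSW = 396.911/26 = 15.2658
F = MSB/MSW = 15.7322
df = (2, 26)

test statistic = 15.732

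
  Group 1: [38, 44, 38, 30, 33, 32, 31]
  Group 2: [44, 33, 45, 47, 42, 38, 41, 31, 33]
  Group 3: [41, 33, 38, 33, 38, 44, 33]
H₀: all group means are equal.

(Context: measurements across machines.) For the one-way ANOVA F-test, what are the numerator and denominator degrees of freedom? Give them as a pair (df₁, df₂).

k = 3 groups, N = 23 total
df = (k−1, N−k) = (3−1, 23−3) = (2, 20)

degrees of freedom = [2, 20]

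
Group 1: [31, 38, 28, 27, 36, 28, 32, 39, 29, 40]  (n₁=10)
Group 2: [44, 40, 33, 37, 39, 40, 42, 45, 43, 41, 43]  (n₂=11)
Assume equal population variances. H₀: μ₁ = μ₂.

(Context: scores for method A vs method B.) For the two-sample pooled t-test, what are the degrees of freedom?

df = n₁ + n₂ − 2 = 10 + 11 − 2 = 19

degrees of freedom = 19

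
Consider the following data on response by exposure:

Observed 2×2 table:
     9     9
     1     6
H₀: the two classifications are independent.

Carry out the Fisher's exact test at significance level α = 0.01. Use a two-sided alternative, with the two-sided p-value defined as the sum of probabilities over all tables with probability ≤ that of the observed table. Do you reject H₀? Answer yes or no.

Margins: r₁=18, r₂=7, c₁=10, c₂=15, n=25
p_obs = C(18,9)·C(7,1)/C(25,10); sum pmf over tables with pmf ≤ p_obs
p-value (two-sided) = 0.17935
At α=0.01: p ≥ α → fail to reject H₀

reject H₀: no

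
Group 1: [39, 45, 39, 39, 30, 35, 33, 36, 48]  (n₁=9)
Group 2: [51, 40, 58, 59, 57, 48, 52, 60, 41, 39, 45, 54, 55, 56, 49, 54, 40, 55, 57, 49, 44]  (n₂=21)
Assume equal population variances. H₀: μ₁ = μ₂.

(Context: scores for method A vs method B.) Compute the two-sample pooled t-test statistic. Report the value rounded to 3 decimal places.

test statistic = -4.792

x̄₁=38.222, s₁=5.630, n₁=9
x̄₂=50.619, s₂=6.808, n₂=21
s_p² = [8·5.630² + 20·6.808²]/28 = 42.1610
SE = √(s_p²·(1/9+1/21)) = 2.5869
t = (38.222−50.619)/2.5869 = -4.7921
df = 28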